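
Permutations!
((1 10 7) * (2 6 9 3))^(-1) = (1 7 10)(2 3 9 6)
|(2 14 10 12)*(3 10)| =|(2 14 3 10 12)| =5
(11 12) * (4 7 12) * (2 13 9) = (2 13 9)(4 7 12 11) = [0, 1, 13, 3, 7, 5, 6, 12, 8, 2, 10, 4, 11, 9]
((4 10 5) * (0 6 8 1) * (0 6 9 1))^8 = (0 6 9 8 1)(4 5 10)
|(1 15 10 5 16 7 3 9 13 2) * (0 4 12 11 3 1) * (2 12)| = |(0 4 2)(1 15 10 5 16 7)(3 9 13 12 11)| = 30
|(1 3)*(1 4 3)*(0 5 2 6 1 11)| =|(0 5 2 6 1 11)(3 4)| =6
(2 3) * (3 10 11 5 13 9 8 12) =(2 10 11 5 13 9 8 12 3) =[0, 1, 10, 2, 4, 13, 6, 7, 12, 8, 11, 5, 3, 9]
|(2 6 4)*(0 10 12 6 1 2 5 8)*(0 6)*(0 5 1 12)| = 14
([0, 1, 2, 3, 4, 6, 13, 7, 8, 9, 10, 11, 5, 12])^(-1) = [0, 1, 2, 3, 4, 12, 5, 7, 8, 9, 10, 11, 13, 6]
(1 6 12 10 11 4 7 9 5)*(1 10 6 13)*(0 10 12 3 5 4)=[10, 13, 2, 5, 7, 12, 3, 9, 8, 4, 11, 0, 6, 1]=(0 10 11)(1 13)(3 5 12 6)(4 7 9)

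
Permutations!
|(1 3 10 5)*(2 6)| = 4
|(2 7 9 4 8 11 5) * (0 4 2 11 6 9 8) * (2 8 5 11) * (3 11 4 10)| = 15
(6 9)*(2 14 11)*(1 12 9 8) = [0, 12, 14, 3, 4, 5, 8, 7, 1, 6, 10, 2, 9, 13, 11] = (1 12 9 6 8)(2 14 11)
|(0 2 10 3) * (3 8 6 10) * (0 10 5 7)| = 8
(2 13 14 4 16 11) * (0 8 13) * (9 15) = (0 8 13 14 4 16 11 2)(9 15) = [8, 1, 0, 3, 16, 5, 6, 7, 13, 15, 10, 2, 12, 14, 4, 9, 11]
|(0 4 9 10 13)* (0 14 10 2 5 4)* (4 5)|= |(2 4 9)(10 13 14)|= 3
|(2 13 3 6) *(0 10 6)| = 6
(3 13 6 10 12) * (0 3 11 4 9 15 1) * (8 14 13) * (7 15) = (0 3 8 14 13 6 10 12 11 4 9 7 15 1) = [3, 0, 2, 8, 9, 5, 10, 15, 14, 7, 12, 4, 11, 6, 13, 1]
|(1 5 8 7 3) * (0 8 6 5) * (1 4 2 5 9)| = 10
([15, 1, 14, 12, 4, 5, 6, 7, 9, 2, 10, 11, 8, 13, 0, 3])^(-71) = (0 15 3 12 8 9 2 14)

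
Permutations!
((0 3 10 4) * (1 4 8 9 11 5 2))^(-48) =(0 10 9 5 1)(2 4 3 8 11)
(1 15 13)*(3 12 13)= (1 15 3 12 13)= [0, 15, 2, 12, 4, 5, 6, 7, 8, 9, 10, 11, 13, 1, 14, 3]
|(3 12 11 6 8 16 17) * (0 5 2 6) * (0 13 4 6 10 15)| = |(0 5 2 10 15)(3 12 11 13 4 6 8 16 17)| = 45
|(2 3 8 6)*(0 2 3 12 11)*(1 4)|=|(0 2 12 11)(1 4)(3 8 6)|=12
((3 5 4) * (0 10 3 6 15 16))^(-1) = (0 16 15 6 4 5 3 10)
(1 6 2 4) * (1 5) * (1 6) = (2 4 5 6) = [0, 1, 4, 3, 5, 6, 2]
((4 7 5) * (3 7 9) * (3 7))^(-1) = (4 5 7 9)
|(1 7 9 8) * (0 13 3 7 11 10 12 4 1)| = 30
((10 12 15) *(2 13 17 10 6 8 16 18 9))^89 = ((2 13 17 10 12 15 6 8 16 18 9))^89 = (2 13 17 10 12 15 6 8 16 18 9)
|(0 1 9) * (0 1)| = |(1 9)| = 2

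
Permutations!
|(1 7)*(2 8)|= |(1 7)(2 8)|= 2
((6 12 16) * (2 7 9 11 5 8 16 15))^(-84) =(2 16 9 12 5)(6 11 15 8 7)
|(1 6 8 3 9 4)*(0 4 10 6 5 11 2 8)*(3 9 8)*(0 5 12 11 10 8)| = 42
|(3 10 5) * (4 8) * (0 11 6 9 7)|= |(0 11 6 9 7)(3 10 5)(4 8)|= 30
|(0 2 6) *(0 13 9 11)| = |(0 2 6 13 9 11)| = 6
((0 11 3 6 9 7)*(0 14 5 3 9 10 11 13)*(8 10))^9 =(14)(0 13)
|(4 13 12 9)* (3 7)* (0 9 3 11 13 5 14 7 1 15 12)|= |(0 9 4 5 14 7 11 13)(1 15 12 3)|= 8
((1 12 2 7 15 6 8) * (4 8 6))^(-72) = (1 4 7 12 8 15 2)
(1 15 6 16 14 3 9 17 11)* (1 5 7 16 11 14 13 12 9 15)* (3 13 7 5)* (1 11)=(1 11 3 15 6)(7 16)(9 17 14 13 12)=[0, 11, 2, 15, 4, 5, 1, 16, 8, 17, 10, 3, 9, 12, 13, 6, 7, 14]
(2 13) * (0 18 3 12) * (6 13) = (0 18 3 12)(2 6 13) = [18, 1, 6, 12, 4, 5, 13, 7, 8, 9, 10, 11, 0, 2, 14, 15, 16, 17, 3]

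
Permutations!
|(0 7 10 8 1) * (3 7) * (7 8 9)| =12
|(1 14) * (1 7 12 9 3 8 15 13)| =9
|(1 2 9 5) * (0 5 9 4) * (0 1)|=6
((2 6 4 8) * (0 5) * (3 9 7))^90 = ((0 5)(2 6 4 8)(3 9 7))^90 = (9)(2 4)(6 8)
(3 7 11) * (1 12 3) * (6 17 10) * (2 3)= (1 12 2 3 7 11)(6 17 10)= [0, 12, 3, 7, 4, 5, 17, 11, 8, 9, 6, 1, 2, 13, 14, 15, 16, 10]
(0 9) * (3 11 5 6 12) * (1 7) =(0 9)(1 7)(3 11 5 6 12) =[9, 7, 2, 11, 4, 6, 12, 1, 8, 0, 10, 5, 3]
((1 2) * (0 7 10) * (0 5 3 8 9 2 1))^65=((0 7 10 5 3 8 9 2))^65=(0 7 10 5 3 8 9 2)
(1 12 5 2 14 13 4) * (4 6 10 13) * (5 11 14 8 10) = [0, 12, 8, 3, 1, 2, 5, 7, 10, 9, 13, 14, 11, 6, 4] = (1 12 11 14 4)(2 8 10 13 6 5)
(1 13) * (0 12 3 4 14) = [12, 13, 2, 4, 14, 5, 6, 7, 8, 9, 10, 11, 3, 1, 0] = (0 12 3 4 14)(1 13)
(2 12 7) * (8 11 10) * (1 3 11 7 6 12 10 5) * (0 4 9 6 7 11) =(0 4 9 6 12 7 2 10 8 11 5 1 3) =[4, 3, 10, 0, 9, 1, 12, 2, 11, 6, 8, 5, 7]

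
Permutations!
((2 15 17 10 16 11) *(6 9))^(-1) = ((2 15 17 10 16 11)(6 9))^(-1) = (2 11 16 10 17 15)(6 9)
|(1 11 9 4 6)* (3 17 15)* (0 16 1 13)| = 24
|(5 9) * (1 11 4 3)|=4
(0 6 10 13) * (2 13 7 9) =(0 6 10 7 9 2 13) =[6, 1, 13, 3, 4, 5, 10, 9, 8, 2, 7, 11, 12, 0]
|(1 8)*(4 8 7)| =|(1 7 4 8)| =4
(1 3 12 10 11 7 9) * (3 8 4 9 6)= (1 8 4 9)(3 12 10 11 7 6)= [0, 8, 2, 12, 9, 5, 3, 6, 4, 1, 11, 7, 10]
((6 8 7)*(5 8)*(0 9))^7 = (0 9)(5 6 7 8)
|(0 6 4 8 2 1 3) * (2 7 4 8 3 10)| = |(0 6 8 7 4 3)(1 10 2)| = 6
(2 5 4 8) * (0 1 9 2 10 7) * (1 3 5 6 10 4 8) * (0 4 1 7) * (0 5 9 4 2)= (0 3 9)(1 4 7 2 6 10 5 8)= [3, 4, 6, 9, 7, 8, 10, 2, 1, 0, 5]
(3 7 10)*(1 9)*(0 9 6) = (0 9 1 6)(3 7 10) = [9, 6, 2, 7, 4, 5, 0, 10, 8, 1, 3]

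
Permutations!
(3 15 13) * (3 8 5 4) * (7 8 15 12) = (3 12 7 8 5 4)(13 15) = [0, 1, 2, 12, 3, 4, 6, 8, 5, 9, 10, 11, 7, 15, 14, 13]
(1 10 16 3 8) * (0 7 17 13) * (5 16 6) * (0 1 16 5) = (0 7 17 13 1 10 6)(3 8 16) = [7, 10, 2, 8, 4, 5, 0, 17, 16, 9, 6, 11, 12, 1, 14, 15, 3, 13]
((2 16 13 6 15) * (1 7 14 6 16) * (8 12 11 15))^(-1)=(1 2 15 11 12 8 6 14 7)(13 16)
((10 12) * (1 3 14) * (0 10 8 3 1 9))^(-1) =(0 9 14 3 8 12 10)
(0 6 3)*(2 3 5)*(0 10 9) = (0 6 5 2 3 10 9) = [6, 1, 3, 10, 4, 2, 5, 7, 8, 0, 9]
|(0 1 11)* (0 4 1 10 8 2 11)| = 7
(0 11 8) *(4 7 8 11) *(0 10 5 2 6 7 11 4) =(2 6 7 8 10 5)(4 11) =[0, 1, 6, 3, 11, 2, 7, 8, 10, 9, 5, 4]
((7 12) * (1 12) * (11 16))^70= ((1 12 7)(11 16))^70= (16)(1 12 7)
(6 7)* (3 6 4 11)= [0, 1, 2, 6, 11, 5, 7, 4, 8, 9, 10, 3]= (3 6 7 4 11)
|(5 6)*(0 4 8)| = |(0 4 8)(5 6)| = 6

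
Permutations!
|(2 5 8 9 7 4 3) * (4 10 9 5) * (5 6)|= 3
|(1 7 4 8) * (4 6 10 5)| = |(1 7 6 10 5 4 8)| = 7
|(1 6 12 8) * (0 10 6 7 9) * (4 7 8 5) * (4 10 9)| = 4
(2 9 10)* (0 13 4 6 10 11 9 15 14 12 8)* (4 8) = (0 13 8)(2 15 14 12 4 6 10)(9 11) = [13, 1, 15, 3, 6, 5, 10, 7, 0, 11, 2, 9, 4, 8, 12, 14]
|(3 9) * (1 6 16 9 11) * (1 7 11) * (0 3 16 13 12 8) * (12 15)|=|(0 3 1 6 13 15 12 8)(7 11)(9 16)|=8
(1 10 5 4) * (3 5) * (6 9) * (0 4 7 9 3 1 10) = [4, 0, 2, 5, 10, 7, 3, 9, 8, 6, 1] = (0 4 10 1)(3 5 7 9 6)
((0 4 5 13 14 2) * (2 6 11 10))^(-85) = ((0 4 5 13 14 6 11 10 2))^(-85) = (0 6 4 11 5 10 13 2 14)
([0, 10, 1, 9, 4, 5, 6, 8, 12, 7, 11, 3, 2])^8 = [0, 2, 12, 11, 4, 5, 6, 9, 7, 3, 1, 10, 8]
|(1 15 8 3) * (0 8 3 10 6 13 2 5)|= |(0 8 10 6 13 2 5)(1 15 3)|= 21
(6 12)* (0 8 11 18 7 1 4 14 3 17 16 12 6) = (0 8 11 18 7 1 4 14 3 17 16 12) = [8, 4, 2, 17, 14, 5, 6, 1, 11, 9, 10, 18, 0, 13, 3, 15, 12, 16, 7]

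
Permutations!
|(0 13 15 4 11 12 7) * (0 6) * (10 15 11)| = |(0 13 11 12 7 6)(4 10 15)| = 6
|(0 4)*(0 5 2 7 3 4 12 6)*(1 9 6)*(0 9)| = |(0 12 1)(2 7 3 4 5)(6 9)| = 30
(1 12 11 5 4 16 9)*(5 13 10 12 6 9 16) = (16)(1 6 9)(4 5)(10 12 11 13) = [0, 6, 2, 3, 5, 4, 9, 7, 8, 1, 12, 13, 11, 10, 14, 15, 16]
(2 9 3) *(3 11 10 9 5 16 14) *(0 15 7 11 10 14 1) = [15, 0, 5, 2, 4, 16, 6, 11, 8, 10, 9, 14, 12, 13, 3, 7, 1] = (0 15 7 11 14 3 2 5 16 1)(9 10)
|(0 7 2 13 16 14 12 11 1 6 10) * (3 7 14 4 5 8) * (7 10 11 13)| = 30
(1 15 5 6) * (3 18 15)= (1 3 18 15 5 6)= [0, 3, 2, 18, 4, 6, 1, 7, 8, 9, 10, 11, 12, 13, 14, 5, 16, 17, 15]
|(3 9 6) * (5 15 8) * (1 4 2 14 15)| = |(1 4 2 14 15 8 5)(3 9 6)| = 21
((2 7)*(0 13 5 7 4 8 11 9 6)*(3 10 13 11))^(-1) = ((0 11 9 6)(2 4 8 3 10 13 5 7))^(-1) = (0 6 9 11)(2 7 5 13 10 3 8 4)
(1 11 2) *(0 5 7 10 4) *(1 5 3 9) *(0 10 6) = (0 3 9 1 11 2 5 7 6)(4 10) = [3, 11, 5, 9, 10, 7, 0, 6, 8, 1, 4, 2]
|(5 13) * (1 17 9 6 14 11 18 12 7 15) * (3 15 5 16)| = 14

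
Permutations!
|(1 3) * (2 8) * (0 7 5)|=|(0 7 5)(1 3)(2 8)|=6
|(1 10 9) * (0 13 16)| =|(0 13 16)(1 10 9)| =3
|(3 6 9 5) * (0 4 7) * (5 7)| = 7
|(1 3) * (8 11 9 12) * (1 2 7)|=|(1 3 2 7)(8 11 9 12)|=4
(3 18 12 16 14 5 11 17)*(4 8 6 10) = (3 18 12 16 14 5 11 17)(4 8 6 10) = [0, 1, 2, 18, 8, 11, 10, 7, 6, 9, 4, 17, 16, 13, 5, 15, 14, 3, 12]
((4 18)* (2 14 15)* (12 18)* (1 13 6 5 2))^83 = ((1 13 6 5 2 14 15)(4 12 18))^83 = (1 15 14 2 5 6 13)(4 18 12)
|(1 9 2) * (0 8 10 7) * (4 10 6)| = |(0 8 6 4 10 7)(1 9 2)| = 6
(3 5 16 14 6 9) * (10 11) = [0, 1, 2, 5, 4, 16, 9, 7, 8, 3, 11, 10, 12, 13, 6, 15, 14] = (3 5 16 14 6 9)(10 11)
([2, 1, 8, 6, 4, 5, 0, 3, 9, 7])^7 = [0, 1, 2, 3, 4, 5, 6, 7, 8, 9]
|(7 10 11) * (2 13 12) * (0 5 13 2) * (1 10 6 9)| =12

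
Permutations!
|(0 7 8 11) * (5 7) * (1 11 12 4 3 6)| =|(0 5 7 8 12 4 3 6 1 11)| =10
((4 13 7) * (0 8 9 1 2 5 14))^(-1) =(0 14 5 2 1 9 8)(4 7 13)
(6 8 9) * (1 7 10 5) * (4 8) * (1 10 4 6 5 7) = [0, 1, 2, 3, 8, 10, 6, 4, 9, 5, 7] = (4 8 9 5 10 7)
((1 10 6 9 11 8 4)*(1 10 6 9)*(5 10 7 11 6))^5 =((1 5 10 9 6)(4 7 11 8))^5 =(4 7 11 8)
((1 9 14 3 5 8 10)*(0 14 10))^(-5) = (14)(1 9 10)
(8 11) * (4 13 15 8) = (4 13 15 8 11) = [0, 1, 2, 3, 13, 5, 6, 7, 11, 9, 10, 4, 12, 15, 14, 8]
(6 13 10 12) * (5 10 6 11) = [0, 1, 2, 3, 4, 10, 13, 7, 8, 9, 12, 5, 11, 6] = (5 10 12 11)(6 13)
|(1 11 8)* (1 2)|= 4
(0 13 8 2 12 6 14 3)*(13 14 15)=(0 14 3)(2 12 6 15 13 8)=[14, 1, 12, 0, 4, 5, 15, 7, 2, 9, 10, 11, 6, 8, 3, 13]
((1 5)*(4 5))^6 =(5)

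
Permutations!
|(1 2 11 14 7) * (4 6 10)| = |(1 2 11 14 7)(4 6 10)| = 15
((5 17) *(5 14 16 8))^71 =((5 17 14 16 8))^71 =(5 17 14 16 8)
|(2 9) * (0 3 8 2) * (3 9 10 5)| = 10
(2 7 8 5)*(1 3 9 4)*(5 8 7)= [0, 3, 5, 9, 1, 2, 6, 7, 8, 4]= (1 3 9 4)(2 5)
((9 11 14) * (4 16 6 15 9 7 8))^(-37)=(4 8 7 14 11 9 15 6 16)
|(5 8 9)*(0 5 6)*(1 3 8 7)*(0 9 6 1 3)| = 8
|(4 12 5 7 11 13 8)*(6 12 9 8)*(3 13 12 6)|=12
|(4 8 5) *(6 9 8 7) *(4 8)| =|(4 7 6 9)(5 8)| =4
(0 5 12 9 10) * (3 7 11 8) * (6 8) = (0 5 12 9 10)(3 7 11 6 8) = [5, 1, 2, 7, 4, 12, 8, 11, 3, 10, 0, 6, 9]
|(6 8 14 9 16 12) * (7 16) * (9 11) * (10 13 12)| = 10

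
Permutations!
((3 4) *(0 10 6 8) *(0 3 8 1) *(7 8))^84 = ((0 10 6 1)(3 4 7 8))^84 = (10)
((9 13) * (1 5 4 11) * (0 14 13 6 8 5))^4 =(0 6 11 13 5)(1 9 4 14 8)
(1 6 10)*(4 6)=[0, 4, 2, 3, 6, 5, 10, 7, 8, 9, 1]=(1 4 6 10)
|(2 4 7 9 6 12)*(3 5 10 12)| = |(2 4 7 9 6 3 5 10 12)| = 9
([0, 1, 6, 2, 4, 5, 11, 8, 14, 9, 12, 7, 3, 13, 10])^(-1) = (2 3 12 10 14 8 7 11 6)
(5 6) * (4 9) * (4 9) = (9)(5 6) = [0, 1, 2, 3, 4, 6, 5, 7, 8, 9]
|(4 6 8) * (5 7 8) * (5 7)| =4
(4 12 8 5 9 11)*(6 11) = (4 12 8 5 9 6 11) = [0, 1, 2, 3, 12, 9, 11, 7, 5, 6, 10, 4, 8]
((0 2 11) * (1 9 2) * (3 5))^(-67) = ((0 1 9 2 11)(3 5))^(-67) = (0 2 1 11 9)(3 5)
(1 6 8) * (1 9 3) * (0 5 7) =(0 5 7)(1 6 8 9 3) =[5, 6, 2, 1, 4, 7, 8, 0, 9, 3]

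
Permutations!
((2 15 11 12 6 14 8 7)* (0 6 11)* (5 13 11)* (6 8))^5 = ((0 8 7 2 15)(5 13 11 12)(6 14))^5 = (15)(5 13 11 12)(6 14)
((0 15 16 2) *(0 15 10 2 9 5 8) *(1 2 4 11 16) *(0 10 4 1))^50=(0 8 4 10 11 1 16 2 9 15 5)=((0 4 11 16 9 5 8 10 1 2 15))^50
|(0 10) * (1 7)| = |(0 10)(1 7)| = 2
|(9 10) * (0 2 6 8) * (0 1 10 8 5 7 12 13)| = 28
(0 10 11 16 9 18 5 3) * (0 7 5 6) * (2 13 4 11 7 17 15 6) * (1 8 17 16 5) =(0 10 7 1 8 17 15 6)(2 13 4 11 5 3 16 9 18) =[10, 8, 13, 16, 11, 3, 0, 1, 17, 18, 7, 5, 12, 4, 14, 6, 9, 15, 2]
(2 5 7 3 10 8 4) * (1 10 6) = (1 10 8 4 2 5 7 3 6) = [0, 10, 5, 6, 2, 7, 1, 3, 4, 9, 8]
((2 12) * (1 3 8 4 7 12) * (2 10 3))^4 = (3 12 4)(7 8 10)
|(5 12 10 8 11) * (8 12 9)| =4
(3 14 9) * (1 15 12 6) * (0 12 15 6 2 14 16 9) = [12, 6, 14, 16, 4, 5, 1, 7, 8, 3, 10, 11, 2, 13, 0, 15, 9] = (0 12 2 14)(1 6)(3 16 9)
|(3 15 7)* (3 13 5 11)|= 6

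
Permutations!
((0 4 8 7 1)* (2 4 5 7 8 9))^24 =(9)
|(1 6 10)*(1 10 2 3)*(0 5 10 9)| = 4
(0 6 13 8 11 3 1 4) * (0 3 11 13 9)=(0 6 9)(1 4 3)(8 13)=[6, 4, 2, 1, 3, 5, 9, 7, 13, 0, 10, 11, 12, 8]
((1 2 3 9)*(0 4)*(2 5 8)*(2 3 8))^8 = (1 2 3)(5 8 9)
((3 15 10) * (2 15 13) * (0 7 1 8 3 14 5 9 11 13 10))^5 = ((0 7 1 8 3 10 14 5 9 11 13 2 15))^5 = (0 10 13 1 5 15 3 11 7 14 2 8 9)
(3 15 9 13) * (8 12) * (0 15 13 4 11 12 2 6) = (0 15 9 4 11 12 8 2 6)(3 13) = [15, 1, 6, 13, 11, 5, 0, 7, 2, 4, 10, 12, 8, 3, 14, 9]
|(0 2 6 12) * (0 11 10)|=6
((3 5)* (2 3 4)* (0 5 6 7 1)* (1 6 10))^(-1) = ((0 5 4 2 3 10 1)(6 7))^(-1) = (0 1 10 3 2 4 5)(6 7)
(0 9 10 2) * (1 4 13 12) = [9, 4, 0, 3, 13, 5, 6, 7, 8, 10, 2, 11, 1, 12] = (0 9 10 2)(1 4 13 12)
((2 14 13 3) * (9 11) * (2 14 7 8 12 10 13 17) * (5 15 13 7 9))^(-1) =(2 17 14 3 13 15 5 11 9)(7 10 12 8)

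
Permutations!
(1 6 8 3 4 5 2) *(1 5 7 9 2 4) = [0, 6, 5, 1, 7, 4, 8, 9, 3, 2] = (1 6 8 3)(2 5 4 7 9)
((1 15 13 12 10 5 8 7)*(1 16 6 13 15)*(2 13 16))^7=(6 16)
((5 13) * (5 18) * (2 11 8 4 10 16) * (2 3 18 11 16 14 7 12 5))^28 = ((2 16 3 18)(4 10 14 7 12 5 13 11 8))^28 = (18)(4 10 14 7 12 5 13 11 8)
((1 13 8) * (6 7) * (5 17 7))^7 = ((1 13 8)(5 17 7 6))^7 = (1 13 8)(5 6 7 17)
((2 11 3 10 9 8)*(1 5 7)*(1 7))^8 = (2 3 9)(8 11 10) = ((1 5)(2 11 3 10 9 8))^8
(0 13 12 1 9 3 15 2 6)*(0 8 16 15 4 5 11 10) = (0 13 12 1 9 3 4 5 11 10)(2 6 8 16 15) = [13, 9, 6, 4, 5, 11, 8, 7, 16, 3, 0, 10, 1, 12, 14, 2, 15]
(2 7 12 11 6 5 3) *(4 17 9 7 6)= (2 6 5 3)(4 17 9 7 12 11)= [0, 1, 6, 2, 17, 3, 5, 12, 8, 7, 10, 4, 11, 13, 14, 15, 16, 9]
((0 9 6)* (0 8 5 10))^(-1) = ((0 9 6 8 5 10))^(-1) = (0 10 5 8 6 9)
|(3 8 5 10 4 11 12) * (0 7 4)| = 9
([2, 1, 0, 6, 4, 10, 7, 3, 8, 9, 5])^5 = (0 2)(3 7 6)(5 10)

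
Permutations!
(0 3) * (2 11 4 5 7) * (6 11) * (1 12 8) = [3, 12, 6, 0, 5, 7, 11, 2, 1, 9, 10, 4, 8] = (0 3)(1 12 8)(2 6 11 4 5 7)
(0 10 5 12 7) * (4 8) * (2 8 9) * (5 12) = [10, 1, 8, 3, 9, 5, 6, 0, 4, 2, 12, 11, 7] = (0 10 12 7)(2 8 4 9)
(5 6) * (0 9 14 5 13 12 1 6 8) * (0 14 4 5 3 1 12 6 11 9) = (1 11 9 4 5 8 14 3)(6 13) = [0, 11, 2, 1, 5, 8, 13, 7, 14, 4, 10, 9, 12, 6, 3]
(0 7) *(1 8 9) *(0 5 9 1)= [7, 8, 2, 3, 4, 9, 6, 5, 1, 0]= (0 7 5 9)(1 8)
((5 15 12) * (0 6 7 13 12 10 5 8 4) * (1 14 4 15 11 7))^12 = (0 1 4 6 14)(5 12)(7 15)(8 11)(10 13)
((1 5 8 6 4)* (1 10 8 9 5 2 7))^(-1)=(1 7 2)(4 6 8 10)(5 9)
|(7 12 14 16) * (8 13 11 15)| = |(7 12 14 16)(8 13 11 15)| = 4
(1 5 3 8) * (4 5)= (1 4 5 3 8)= [0, 4, 2, 8, 5, 3, 6, 7, 1]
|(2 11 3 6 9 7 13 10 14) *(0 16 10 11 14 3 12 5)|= 22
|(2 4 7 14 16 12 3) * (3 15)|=|(2 4 7 14 16 12 15 3)|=8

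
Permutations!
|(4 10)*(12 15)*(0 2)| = |(0 2)(4 10)(12 15)| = 2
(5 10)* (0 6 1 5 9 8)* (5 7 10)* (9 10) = [6, 7, 2, 3, 4, 5, 1, 9, 0, 8, 10] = (10)(0 6 1 7 9 8)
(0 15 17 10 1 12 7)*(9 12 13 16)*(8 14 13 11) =[15, 11, 2, 3, 4, 5, 6, 0, 14, 12, 1, 8, 7, 16, 13, 17, 9, 10] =(0 15 17 10 1 11 8 14 13 16 9 12 7)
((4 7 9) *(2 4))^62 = (2 7)(4 9) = ((2 4 7 9))^62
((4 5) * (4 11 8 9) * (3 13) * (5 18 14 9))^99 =((3 13)(4 18 14 9)(5 11 8))^99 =(3 13)(4 9 14 18)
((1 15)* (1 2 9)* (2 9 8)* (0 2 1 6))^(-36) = ((0 2 8 1 15 9 6))^(-36) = (0 6 9 15 1 8 2)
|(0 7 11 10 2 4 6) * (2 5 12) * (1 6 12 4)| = |(0 7 11 10 5 4 12 2 1 6)| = 10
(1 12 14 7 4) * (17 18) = (1 12 14 7 4)(17 18) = [0, 12, 2, 3, 1, 5, 6, 4, 8, 9, 10, 11, 14, 13, 7, 15, 16, 18, 17]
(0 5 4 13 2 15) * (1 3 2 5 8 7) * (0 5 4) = (0 8 7 1 3 2 15 5)(4 13) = [8, 3, 15, 2, 13, 0, 6, 1, 7, 9, 10, 11, 12, 4, 14, 5]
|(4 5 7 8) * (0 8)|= 5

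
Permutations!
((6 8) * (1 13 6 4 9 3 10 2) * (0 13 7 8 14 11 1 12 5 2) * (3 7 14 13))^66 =((0 3 10)(1 14 11)(2 12 5)(4 9 7 8)(6 13))^66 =(14)(4 7)(8 9)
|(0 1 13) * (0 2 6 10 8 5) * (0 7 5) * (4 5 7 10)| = 9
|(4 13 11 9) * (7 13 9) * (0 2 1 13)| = |(0 2 1 13 11 7)(4 9)| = 6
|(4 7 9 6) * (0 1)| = 4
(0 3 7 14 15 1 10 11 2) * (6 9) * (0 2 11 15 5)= [3, 10, 2, 7, 4, 0, 9, 14, 8, 6, 15, 11, 12, 13, 5, 1]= (0 3 7 14 5)(1 10 15)(6 9)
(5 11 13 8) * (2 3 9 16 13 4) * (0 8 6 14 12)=(0 8 5 11 4 2 3 9 16 13 6 14 12)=[8, 1, 3, 9, 2, 11, 14, 7, 5, 16, 10, 4, 0, 6, 12, 15, 13]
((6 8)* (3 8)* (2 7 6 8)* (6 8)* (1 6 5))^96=((1 6 3 2 7 8 5))^96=(1 8 2 6 5 7 3)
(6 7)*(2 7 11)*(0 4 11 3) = [4, 1, 7, 0, 11, 5, 3, 6, 8, 9, 10, 2] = (0 4 11 2 7 6 3)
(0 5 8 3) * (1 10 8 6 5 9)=(0 9 1 10 8 3)(5 6)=[9, 10, 2, 0, 4, 6, 5, 7, 3, 1, 8]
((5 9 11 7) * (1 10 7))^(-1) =(1 11 9 5 7 10)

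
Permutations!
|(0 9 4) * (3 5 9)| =|(0 3 5 9 4)| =5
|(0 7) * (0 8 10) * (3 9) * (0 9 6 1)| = |(0 7 8 10 9 3 6 1)| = 8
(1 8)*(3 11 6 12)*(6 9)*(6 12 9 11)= (1 8)(3 6 9 12)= [0, 8, 2, 6, 4, 5, 9, 7, 1, 12, 10, 11, 3]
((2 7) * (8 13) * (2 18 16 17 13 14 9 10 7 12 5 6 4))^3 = ((2 12 5 6 4)(7 18 16 17 13 8 14 9 10))^3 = (2 6 12 4 5)(7 17 14)(8 10 16)(9 18 13)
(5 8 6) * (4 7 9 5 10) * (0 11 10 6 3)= (0 11 10 4 7 9 5 8 3)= [11, 1, 2, 0, 7, 8, 6, 9, 3, 5, 4, 10]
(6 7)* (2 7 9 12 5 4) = (2 7 6 9 12 5 4) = [0, 1, 7, 3, 2, 4, 9, 6, 8, 12, 10, 11, 5]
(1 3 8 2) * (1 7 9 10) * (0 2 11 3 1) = [2, 1, 7, 8, 4, 5, 6, 9, 11, 10, 0, 3] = (0 2 7 9 10)(3 8 11)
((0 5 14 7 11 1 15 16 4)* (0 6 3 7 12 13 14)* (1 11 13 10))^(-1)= (0 5)(1 10 12 14 13 7 3 6 4 16 15)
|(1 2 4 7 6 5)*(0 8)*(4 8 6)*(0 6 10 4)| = |(0 10 4 7)(1 2 8 6 5)| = 20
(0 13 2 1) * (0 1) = (0 13 2) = [13, 1, 0, 3, 4, 5, 6, 7, 8, 9, 10, 11, 12, 2]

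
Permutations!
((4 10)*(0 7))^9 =(0 7)(4 10)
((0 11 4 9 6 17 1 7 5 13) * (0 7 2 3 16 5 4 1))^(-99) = ((0 11 1 2 3 16 5 13 7 4 9 6 17))^(-99) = (0 16 9 1 13 17 3 4 11 5 6 2 7)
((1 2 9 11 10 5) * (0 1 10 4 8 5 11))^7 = (0 9 2 1)(4 5 11 8 10)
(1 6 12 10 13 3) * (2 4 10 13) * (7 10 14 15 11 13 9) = (1 6 12 9 7 10 2 4 14 15 11 13 3) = [0, 6, 4, 1, 14, 5, 12, 10, 8, 7, 2, 13, 9, 3, 15, 11]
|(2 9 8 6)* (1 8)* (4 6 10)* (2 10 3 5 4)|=|(1 8 3 5 4 6 10 2 9)|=9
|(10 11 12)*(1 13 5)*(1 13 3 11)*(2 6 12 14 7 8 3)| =10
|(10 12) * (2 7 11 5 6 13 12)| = |(2 7 11 5 6 13 12 10)| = 8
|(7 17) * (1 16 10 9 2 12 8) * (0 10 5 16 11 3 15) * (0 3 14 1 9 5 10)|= |(1 11 14)(2 12 8 9)(3 15)(5 16 10)(7 17)|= 12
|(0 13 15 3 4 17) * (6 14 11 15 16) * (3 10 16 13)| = 12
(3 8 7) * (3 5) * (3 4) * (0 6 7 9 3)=[6, 1, 2, 8, 0, 4, 7, 5, 9, 3]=(0 6 7 5 4)(3 8 9)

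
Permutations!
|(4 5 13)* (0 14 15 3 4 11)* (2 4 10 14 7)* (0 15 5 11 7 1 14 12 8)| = |(0 1 14 5 13 7 2 4 11 15 3 10 12 8)| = 14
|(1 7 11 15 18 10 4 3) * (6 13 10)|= 10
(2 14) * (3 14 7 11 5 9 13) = (2 7 11 5 9 13 3 14) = [0, 1, 7, 14, 4, 9, 6, 11, 8, 13, 10, 5, 12, 3, 2]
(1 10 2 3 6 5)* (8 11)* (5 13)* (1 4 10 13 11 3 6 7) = (1 13 5 4 10 2 6 11 8 3 7) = [0, 13, 6, 7, 10, 4, 11, 1, 3, 9, 2, 8, 12, 5]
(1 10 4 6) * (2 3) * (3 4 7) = [0, 10, 4, 2, 6, 5, 1, 3, 8, 9, 7] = (1 10 7 3 2 4 6)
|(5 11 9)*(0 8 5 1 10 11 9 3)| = 8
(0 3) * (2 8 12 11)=(0 3)(2 8 12 11)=[3, 1, 8, 0, 4, 5, 6, 7, 12, 9, 10, 2, 11]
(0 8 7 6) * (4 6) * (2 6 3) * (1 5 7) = (0 8 1 5 7 4 3 2 6) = [8, 5, 6, 2, 3, 7, 0, 4, 1]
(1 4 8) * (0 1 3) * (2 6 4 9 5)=[1, 9, 6, 0, 8, 2, 4, 7, 3, 5]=(0 1 9 5 2 6 4 8 3)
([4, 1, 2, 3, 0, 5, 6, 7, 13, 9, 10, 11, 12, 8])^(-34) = [0, 1, 2, 3, 4, 5, 6, 7, 8, 9, 10, 11, 12, 13]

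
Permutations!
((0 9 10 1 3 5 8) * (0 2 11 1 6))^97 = (0 9 10 6)(1 3 5 8 2 11)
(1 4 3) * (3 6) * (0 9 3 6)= [9, 4, 2, 1, 0, 5, 6, 7, 8, 3]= (0 9 3 1 4)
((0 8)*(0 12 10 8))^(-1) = ((8 12 10))^(-1) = (8 10 12)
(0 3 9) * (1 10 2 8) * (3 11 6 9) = (0 11 6 9)(1 10 2 8) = [11, 10, 8, 3, 4, 5, 9, 7, 1, 0, 2, 6]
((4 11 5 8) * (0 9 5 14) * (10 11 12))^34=(0 11 12 8 9 14 10 4 5)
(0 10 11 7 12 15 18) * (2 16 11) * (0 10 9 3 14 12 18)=(0 9 3 14 12 15)(2 16 11 7 18 10)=[9, 1, 16, 14, 4, 5, 6, 18, 8, 3, 2, 7, 15, 13, 12, 0, 11, 17, 10]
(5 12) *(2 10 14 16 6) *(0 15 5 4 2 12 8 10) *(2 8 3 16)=(0 15 5 3 16 6 12 4 8 10 14 2)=[15, 1, 0, 16, 8, 3, 12, 7, 10, 9, 14, 11, 4, 13, 2, 5, 6]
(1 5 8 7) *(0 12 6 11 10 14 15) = (0 12 6 11 10 14 15)(1 5 8 7) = [12, 5, 2, 3, 4, 8, 11, 1, 7, 9, 14, 10, 6, 13, 15, 0]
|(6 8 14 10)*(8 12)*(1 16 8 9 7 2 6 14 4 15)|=10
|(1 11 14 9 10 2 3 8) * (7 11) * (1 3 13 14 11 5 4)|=|(1 7 5 4)(2 13 14 9 10)(3 8)|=20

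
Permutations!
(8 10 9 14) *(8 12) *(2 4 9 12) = (2 4 9 14)(8 10 12) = [0, 1, 4, 3, 9, 5, 6, 7, 10, 14, 12, 11, 8, 13, 2]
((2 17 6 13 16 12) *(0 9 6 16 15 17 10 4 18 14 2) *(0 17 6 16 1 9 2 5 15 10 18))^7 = ((0 2 18 14 5 15 6 13 10 4)(1 9 16 12 17))^7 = (0 13 5 2 10 15 18 4 6 14)(1 16 17 9 12)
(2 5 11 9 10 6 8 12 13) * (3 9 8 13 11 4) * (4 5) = (2 4 3 9 10 6 13)(8 12 11) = [0, 1, 4, 9, 3, 5, 13, 7, 12, 10, 6, 8, 11, 2]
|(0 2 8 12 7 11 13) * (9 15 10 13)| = |(0 2 8 12 7 11 9 15 10 13)| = 10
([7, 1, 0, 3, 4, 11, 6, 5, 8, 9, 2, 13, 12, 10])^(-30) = (0 10 11 7 2 13 5)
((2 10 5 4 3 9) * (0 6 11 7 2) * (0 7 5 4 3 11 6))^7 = (2 7 9 3 5 11 4 10)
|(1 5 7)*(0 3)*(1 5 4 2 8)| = 4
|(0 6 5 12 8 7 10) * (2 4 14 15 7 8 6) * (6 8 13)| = 35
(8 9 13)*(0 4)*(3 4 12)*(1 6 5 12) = [1, 6, 2, 4, 0, 12, 5, 7, 9, 13, 10, 11, 3, 8] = (0 1 6 5 12 3 4)(8 9 13)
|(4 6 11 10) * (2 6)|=|(2 6 11 10 4)|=5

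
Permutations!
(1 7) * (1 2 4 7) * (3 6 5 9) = (2 4 7)(3 6 5 9) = [0, 1, 4, 6, 7, 9, 5, 2, 8, 3]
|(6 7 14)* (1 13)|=6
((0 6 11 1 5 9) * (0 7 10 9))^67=((0 6 11 1 5)(7 10 9))^67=(0 11 5 6 1)(7 10 9)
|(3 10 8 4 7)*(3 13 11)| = 7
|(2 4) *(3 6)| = |(2 4)(3 6)| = 2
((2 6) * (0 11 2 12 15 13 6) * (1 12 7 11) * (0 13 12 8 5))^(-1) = (0 5 8 1)(2 11 7 6 13)(12 15)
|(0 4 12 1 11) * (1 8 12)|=|(0 4 1 11)(8 12)|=4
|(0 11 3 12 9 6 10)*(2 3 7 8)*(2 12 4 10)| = |(0 11 7 8 12 9 6 2 3 4 10)| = 11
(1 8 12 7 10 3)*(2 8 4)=(1 4 2 8 12 7 10 3)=[0, 4, 8, 1, 2, 5, 6, 10, 12, 9, 3, 11, 7]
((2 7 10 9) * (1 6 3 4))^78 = (1 3)(2 10)(4 6)(7 9)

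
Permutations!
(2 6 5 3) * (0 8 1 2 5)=(0 8 1 2 6)(3 5)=[8, 2, 6, 5, 4, 3, 0, 7, 1]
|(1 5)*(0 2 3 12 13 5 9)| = |(0 2 3 12 13 5 1 9)| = 8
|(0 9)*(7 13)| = |(0 9)(7 13)| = 2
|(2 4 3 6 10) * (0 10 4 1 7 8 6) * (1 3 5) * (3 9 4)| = 11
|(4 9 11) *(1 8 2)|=|(1 8 2)(4 9 11)|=3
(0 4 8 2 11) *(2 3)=(0 4 8 3 2 11)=[4, 1, 11, 2, 8, 5, 6, 7, 3, 9, 10, 0]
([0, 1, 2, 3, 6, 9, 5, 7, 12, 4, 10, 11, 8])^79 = [0, 1, 2, 3, 9, 6, 4, 7, 12, 5, 10, 11, 8]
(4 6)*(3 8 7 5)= (3 8 7 5)(4 6)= [0, 1, 2, 8, 6, 3, 4, 5, 7]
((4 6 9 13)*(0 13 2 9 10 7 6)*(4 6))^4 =(0 7 6)(4 10 13)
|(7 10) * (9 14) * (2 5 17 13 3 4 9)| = 8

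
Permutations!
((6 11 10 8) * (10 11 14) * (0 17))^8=(17)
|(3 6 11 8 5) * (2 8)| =|(2 8 5 3 6 11)| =6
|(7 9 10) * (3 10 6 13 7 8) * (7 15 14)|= 6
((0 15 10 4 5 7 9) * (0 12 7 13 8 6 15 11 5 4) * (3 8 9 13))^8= (15)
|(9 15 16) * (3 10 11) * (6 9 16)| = |(16)(3 10 11)(6 9 15)| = 3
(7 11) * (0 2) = (0 2)(7 11) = [2, 1, 0, 3, 4, 5, 6, 11, 8, 9, 10, 7]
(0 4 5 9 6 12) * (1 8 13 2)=(0 4 5 9 6 12)(1 8 13 2)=[4, 8, 1, 3, 5, 9, 12, 7, 13, 6, 10, 11, 0, 2]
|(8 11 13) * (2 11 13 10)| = |(2 11 10)(8 13)| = 6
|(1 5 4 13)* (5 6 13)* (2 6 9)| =10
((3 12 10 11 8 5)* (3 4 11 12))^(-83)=(4 11 8 5)(10 12)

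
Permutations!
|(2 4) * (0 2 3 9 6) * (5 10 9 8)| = 9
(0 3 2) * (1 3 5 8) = (0 5 8 1 3 2) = [5, 3, 0, 2, 4, 8, 6, 7, 1]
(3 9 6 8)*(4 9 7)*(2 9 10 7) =(2 9 6 8 3)(4 10 7) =[0, 1, 9, 2, 10, 5, 8, 4, 3, 6, 7]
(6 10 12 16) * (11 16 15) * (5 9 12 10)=(5 9 12 15 11 16 6)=[0, 1, 2, 3, 4, 9, 5, 7, 8, 12, 10, 16, 15, 13, 14, 11, 6]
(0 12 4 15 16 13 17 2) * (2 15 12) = [2, 1, 0, 3, 12, 5, 6, 7, 8, 9, 10, 11, 4, 17, 14, 16, 13, 15] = (0 2)(4 12)(13 17 15 16)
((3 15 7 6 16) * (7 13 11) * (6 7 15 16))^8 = (16)(11 13 15)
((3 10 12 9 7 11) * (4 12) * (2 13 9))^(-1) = ((2 13 9 7 11 3 10 4 12))^(-1) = (2 12 4 10 3 11 7 9 13)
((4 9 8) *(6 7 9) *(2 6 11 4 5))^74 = (11)(2 7 8)(5 6 9)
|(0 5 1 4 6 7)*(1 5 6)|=6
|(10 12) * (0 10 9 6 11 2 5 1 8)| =10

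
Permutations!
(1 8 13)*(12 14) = [0, 8, 2, 3, 4, 5, 6, 7, 13, 9, 10, 11, 14, 1, 12] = (1 8 13)(12 14)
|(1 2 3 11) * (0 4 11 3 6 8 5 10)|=|(0 4 11 1 2 6 8 5 10)|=9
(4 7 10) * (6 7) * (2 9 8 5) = [0, 1, 9, 3, 6, 2, 7, 10, 5, 8, 4] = (2 9 8 5)(4 6 7 10)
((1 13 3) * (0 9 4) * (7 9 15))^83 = ((0 15 7 9 4)(1 13 3))^83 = (0 9 15 4 7)(1 3 13)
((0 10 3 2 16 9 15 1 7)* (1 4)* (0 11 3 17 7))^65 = (0 3 4 7 9 10 2 1 11 15 17 16) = ((0 10 17 7 11 3 2 16 9 15 4 1))^65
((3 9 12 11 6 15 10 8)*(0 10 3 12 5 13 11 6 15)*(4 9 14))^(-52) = ((0 10 8 12 6)(3 14 4 9 5 13 11 15))^(-52) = (0 12 10 6 8)(3 5)(4 11)(9 15)(13 14)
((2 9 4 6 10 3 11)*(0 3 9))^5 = ((0 3 11 2)(4 6 10 9))^5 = (0 3 11 2)(4 6 10 9)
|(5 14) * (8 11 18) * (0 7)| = |(0 7)(5 14)(8 11 18)| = 6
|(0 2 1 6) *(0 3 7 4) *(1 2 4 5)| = 10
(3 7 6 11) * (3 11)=(11)(3 7 6)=[0, 1, 2, 7, 4, 5, 3, 6, 8, 9, 10, 11]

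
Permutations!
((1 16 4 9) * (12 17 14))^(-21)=(17)(1 9 4 16)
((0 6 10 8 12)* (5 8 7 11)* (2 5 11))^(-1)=((0 6 10 7 2 5 8 12))^(-1)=(0 12 8 5 2 7 10 6)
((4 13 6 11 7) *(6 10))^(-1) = (4 7 11 6 10 13)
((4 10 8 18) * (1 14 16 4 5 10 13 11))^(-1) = (1 11 13 4 16 14)(5 18 8 10)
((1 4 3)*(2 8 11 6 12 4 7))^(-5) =((1 7 2 8 11 6 12 4 3))^(-5) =(1 11 3 8 4 2 12 7 6)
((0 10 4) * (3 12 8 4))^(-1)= (0 4 8 12 3 10)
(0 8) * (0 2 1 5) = [8, 5, 1, 3, 4, 0, 6, 7, 2] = (0 8 2 1 5)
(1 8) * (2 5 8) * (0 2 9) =(0 2 5 8 1 9) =[2, 9, 5, 3, 4, 8, 6, 7, 1, 0]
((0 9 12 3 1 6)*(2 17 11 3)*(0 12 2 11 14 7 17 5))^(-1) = ((0 9 2 5)(1 6 12 11 3)(7 17 14))^(-1) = (0 5 2 9)(1 3 11 12 6)(7 14 17)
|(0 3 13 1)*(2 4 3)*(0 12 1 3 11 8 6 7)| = 14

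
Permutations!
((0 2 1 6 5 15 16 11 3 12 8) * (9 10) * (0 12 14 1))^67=((0 2)(1 6 5 15 16 11 3 14)(8 12)(9 10))^67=(0 2)(1 15 3 6 16 14 5 11)(8 12)(9 10)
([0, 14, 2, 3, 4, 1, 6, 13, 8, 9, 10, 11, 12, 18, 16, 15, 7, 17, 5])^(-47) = [0, 16, 2, 3, 4, 14, 6, 18, 8, 9, 10, 11, 12, 5, 7, 15, 13, 17, 1]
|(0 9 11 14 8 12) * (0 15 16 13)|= |(0 9 11 14 8 12 15 16 13)|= 9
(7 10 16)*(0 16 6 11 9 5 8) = (0 16 7 10 6 11 9 5 8) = [16, 1, 2, 3, 4, 8, 11, 10, 0, 5, 6, 9, 12, 13, 14, 15, 7]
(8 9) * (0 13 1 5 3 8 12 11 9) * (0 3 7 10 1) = (0 13)(1 5 7 10)(3 8)(9 12 11) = [13, 5, 2, 8, 4, 7, 6, 10, 3, 12, 1, 9, 11, 0]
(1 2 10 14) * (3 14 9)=(1 2 10 9 3 14)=[0, 2, 10, 14, 4, 5, 6, 7, 8, 3, 9, 11, 12, 13, 1]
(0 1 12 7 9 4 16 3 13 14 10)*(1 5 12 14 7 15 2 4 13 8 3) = [5, 14, 4, 8, 16, 12, 6, 9, 3, 13, 0, 11, 15, 7, 10, 2, 1] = (0 5 12 15 2 4 16 1 14 10)(3 8)(7 9 13)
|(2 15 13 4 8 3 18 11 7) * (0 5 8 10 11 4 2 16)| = 30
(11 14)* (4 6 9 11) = (4 6 9 11 14) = [0, 1, 2, 3, 6, 5, 9, 7, 8, 11, 10, 14, 12, 13, 4]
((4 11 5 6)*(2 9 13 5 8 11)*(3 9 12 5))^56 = (2 12 5 6 4)(3 13 9)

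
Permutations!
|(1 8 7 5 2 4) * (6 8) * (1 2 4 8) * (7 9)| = |(1 6)(2 8 9 7 5 4)| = 6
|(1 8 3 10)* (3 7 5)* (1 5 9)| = 12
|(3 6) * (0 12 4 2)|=4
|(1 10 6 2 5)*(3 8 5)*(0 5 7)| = 9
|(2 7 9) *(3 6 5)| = |(2 7 9)(3 6 5)| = 3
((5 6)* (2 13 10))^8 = ((2 13 10)(5 6))^8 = (2 10 13)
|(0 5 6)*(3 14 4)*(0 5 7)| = 6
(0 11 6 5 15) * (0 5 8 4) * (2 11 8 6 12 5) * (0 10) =[8, 1, 11, 3, 10, 15, 6, 7, 4, 9, 0, 12, 5, 13, 14, 2] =(0 8 4 10)(2 11 12 5 15)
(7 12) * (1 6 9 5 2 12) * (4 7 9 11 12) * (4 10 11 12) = (1 6 12 9 5 2 10 11 4 7) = [0, 6, 10, 3, 7, 2, 12, 1, 8, 5, 11, 4, 9]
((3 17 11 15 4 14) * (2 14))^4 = ((2 14 3 17 11 15 4))^4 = (2 11 14 15 3 4 17)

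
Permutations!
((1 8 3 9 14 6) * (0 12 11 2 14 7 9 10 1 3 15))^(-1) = ((0 12 11 2 14 6 3 10 1 8 15)(7 9))^(-1) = (0 15 8 1 10 3 6 14 2 11 12)(7 9)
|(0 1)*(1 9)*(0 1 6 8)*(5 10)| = |(0 9 6 8)(5 10)| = 4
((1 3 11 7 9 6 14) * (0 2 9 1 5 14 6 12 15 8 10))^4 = (0 15 2 8 9 10 12)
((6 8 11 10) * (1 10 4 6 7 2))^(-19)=((1 10 7 2)(4 6 8 11))^(-19)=(1 10 7 2)(4 6 8 11)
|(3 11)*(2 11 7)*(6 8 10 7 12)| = 8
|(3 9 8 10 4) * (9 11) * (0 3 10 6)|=|(0 3 11 9 8 6)(4 10)|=6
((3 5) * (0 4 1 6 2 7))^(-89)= (0 4 1 6 2 7)(3 5)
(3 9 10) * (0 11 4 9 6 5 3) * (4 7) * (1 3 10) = [11, 3, 2, 6, 9, 10, 5, 4, 8, 1, 0, 7] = (0 11 7 4 9 1 3 6 5 10)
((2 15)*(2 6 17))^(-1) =(2 17 6 15)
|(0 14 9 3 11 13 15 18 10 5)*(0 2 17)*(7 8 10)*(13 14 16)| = 44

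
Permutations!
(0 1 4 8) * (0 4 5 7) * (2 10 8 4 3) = (0 1 5 7)(2 10 8 3) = [1, 5, 10, 2, 4, 7, 6, 0, 3, 9, 8]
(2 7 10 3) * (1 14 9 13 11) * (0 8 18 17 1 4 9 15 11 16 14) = (0 8 18 17 1)(2 7 10 3)(4 9 13 16 14 15 11) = [8, 0, 7, 2, 9, 5, 6, 10, 18, 13, 3, 4, 12, 16, 15, 11, 14, 1, 17]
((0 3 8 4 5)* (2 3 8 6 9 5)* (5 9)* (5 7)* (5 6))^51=(9)(0 2)(3 8)(4 5)(6 7)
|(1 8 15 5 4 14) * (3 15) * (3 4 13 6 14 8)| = 14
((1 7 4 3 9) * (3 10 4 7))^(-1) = (1 9 3)(4 10)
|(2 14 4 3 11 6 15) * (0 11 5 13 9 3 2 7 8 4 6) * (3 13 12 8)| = 10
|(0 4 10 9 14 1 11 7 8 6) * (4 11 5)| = 30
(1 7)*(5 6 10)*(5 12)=(1 7)(5 6 10 12)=[0, 7, 2, 3, 4, 6, 10, 1, 8, 9, 12, 11, 5]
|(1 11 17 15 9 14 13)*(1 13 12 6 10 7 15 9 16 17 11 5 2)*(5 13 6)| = |(1 13 6 10 7 15 16 17 9 14 12 5 2)| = 13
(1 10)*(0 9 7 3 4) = (0 9 7 3 4)(1 10) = [9, 10, 2, 4, 0, 5, 6, 3, 8, 7, 1]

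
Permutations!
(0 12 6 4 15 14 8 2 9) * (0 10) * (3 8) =[12, 1, 9, 8, 15, 5, 4, 7, 2, 10, 0, 11, 6, 13, 3, 14] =(0 12 6 4 15 14 3 8 2 9 10)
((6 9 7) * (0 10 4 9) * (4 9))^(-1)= ((0 10 9 7 6))^(-1)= (0 6 7 9 10)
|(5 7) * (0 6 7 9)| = |(0 6 7 5 9)| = 5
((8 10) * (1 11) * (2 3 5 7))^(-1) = ((1 11)(2 3 5 7)(8 10))^(-1) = (1 11)(2 7 5 3)(8 10)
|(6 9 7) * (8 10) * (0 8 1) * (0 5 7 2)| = 9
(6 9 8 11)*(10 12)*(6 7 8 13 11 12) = (6 9 13 11 7 8 12 10) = [0, 1, 2, 3, 4, 5, 9, 8, 12, 13, 6, 7, 10, 11]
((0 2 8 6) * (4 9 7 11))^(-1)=(0 6 8 2)(4 11 7 9)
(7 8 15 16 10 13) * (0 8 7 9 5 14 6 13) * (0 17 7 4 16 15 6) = (0 8 6 13 9 5 14)(4 16 10 17 7) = [8, 1, 2, 3, 16, 14, 13, 4, 6, 5, 17, 11, 12, 9, 0, 15, 10, 7]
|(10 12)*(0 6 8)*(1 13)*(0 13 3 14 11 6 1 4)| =|(0 1 3 14 11 6 8 13 4)(10 12)| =18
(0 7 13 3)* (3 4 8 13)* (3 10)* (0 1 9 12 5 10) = [7, 9, 2, 1, 8, 10, 6, 0, 13, 12, 3, 11, 5, 4] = (0 7)(1 9 12 5 10 3)(4 8 13)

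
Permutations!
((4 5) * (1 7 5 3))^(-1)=((1 7 5 4 3))^(-1)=(1 3 4 5 7)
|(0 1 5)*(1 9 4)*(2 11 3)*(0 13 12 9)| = 6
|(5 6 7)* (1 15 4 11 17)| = 15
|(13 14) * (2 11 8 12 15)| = |(2 11 8 12 15)(13 14)| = 10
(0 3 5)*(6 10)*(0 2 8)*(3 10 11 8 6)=(0 10 3 5 2 6 11 8)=[10, 1, 6, 5, 4, 2, 11, 7, 0, 9, 3, 8]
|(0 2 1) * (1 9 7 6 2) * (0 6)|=6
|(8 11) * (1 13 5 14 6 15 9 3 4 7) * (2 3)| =|(1 13 5 14 6 15 9 2 3 4 7)(8 11)| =22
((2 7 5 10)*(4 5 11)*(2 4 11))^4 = ((11)(2 7)(4 5 10))^4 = (11)(4 5 10)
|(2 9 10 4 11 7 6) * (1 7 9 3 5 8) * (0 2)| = |(0 2 3 5 8 1 7 6)(4 11 9 10)| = 8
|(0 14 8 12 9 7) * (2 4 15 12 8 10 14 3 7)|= 30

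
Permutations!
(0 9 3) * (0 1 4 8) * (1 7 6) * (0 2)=(0 9 3 7 6 1 4 8 2)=[9, 4, 0, 7, 8, 5, 1, 6, 2, 3]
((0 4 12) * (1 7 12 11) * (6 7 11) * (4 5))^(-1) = ((0 5 4 6 7 12)(1 11))^(-1) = (0 12 7 6 4 5)(1 11)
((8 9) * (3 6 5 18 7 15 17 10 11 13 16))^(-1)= ((3 6 5 18 7 15 17 10 11 13 16)(8 9))^(-1)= (3 16 13 11 10 17 15 7 18 5 6)(8 9)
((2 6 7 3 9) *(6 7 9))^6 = (2 7 3 6 9)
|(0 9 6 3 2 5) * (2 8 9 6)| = 7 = |(0 6 3 8 9 2 5)|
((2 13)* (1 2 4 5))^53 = (1 4 2 5 13)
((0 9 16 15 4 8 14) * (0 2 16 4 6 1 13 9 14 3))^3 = ((0 14 2 16 15 6 1 13 9 4 8 3))^3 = (0 16 1 4)(2 6 9 3)(8 14 15 13)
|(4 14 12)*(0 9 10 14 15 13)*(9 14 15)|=|(0 14 12 4 9 10 15 13)|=8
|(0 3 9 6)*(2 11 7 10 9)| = 8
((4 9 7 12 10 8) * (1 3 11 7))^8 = (1 9 4 8 10 12 7 11 3)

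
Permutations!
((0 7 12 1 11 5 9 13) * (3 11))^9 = ((0 7 12 1 3 11 5 9 13))^9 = (13)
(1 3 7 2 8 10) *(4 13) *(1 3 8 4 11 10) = (1 8)(2 4 13 11 10 3 7) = [0, 8, 4, 7, 13, 5, 6, 2, 1, 9, 3, 10, 12, 11]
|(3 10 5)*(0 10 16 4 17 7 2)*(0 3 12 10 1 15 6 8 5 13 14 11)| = 66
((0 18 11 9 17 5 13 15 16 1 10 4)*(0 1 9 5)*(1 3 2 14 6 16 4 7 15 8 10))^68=((0 18 11 5 13 8 10 7 15 4 3 2 14 6 16 9 17))^68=(18)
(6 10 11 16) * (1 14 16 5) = (1 14 16 6 10 11 5) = [0, 14, 2, 3, 4, 1, 10, 7, 8, 9, 11, 5, 12, 13, 16, 15, 6]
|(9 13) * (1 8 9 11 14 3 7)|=|(1 8 9 13 11 14 3 7)|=8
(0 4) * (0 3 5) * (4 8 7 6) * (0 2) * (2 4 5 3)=(0 8 7 6 5 4 2)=[8, 1, 0, 3, 2, 4, 5, 6, 7]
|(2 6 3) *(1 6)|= 4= |(1 6 3 2)|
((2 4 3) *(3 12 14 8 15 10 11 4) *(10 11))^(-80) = (4 15 14)(8 12 11)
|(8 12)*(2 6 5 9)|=4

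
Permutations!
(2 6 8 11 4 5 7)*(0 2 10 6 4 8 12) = (0 2 4 5 7 10 6 12)(8 11) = [2, 1, 4, 3, 5, 7, 12, 10, 11, 9, 6, 8, 0]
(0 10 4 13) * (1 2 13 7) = (0 10 4 7 1 2 13) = [10, 2, 13, 3, 7, 5, 6, 1, 8, 9, 4, 11, 12, 0]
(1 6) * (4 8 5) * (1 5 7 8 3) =[0, 6, 2, 1, 3, 4, 5, 8, 7] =(1 6 5 4 3)(7 8)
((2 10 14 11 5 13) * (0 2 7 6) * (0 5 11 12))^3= (0 14 2 12 10)(5 6 7 13)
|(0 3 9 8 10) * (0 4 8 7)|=|(0 3 9 7)(4 8 10)|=12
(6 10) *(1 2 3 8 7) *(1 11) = [0, 2, 3, 8, 4, 5, 10, 11, 7, 9, 6, 1] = (1 2 3 8 7 11)(6 10)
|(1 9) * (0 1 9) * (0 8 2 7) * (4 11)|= 10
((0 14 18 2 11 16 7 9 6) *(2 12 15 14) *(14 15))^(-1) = (0 6 9 7 16 11 2)(12 18 14)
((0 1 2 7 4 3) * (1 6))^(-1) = (0 3 4 7 2 1 6)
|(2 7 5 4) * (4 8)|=|(2 7 5 8 4)|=5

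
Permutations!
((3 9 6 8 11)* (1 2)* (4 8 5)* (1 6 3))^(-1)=((1 2 6 5 4 8 11)(3 9))^(-1)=(1 11 8 4 5 6 2)(3 9)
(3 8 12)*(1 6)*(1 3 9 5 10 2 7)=(1 6 3 8 12 9 5 10 2 7)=[0, 6, 7, 8, 4, 10, 3, 1, 12, 5, 2, 11, 9]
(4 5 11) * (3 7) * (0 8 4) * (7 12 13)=(0 8 4 5 11)(3 12 13 7)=[8, 1, 2, 12, 5, 11, 6, 3, 4, 9, 10, 0, 13, 7]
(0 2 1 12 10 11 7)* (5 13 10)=(0 2 1 12 5 13 10 11 7)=[2, 12, 1, 3, 4, 13, 6, 0, 8, 9, 11, 7, 5, 10]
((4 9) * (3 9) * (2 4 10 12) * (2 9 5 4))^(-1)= (3 4 5)(9 12 10)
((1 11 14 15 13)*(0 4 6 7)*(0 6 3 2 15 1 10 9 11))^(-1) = (0 1 14 11 9 10 13 15 2 3 4)(6 7)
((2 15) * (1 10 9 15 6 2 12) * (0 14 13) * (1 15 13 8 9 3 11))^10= ((0 14 8 9 13)(1 10 3 11)(2 6)(12 15))^10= (15)(1 3)(10 11)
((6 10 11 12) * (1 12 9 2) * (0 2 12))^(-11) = ((0 2 1)(6 10 11 9 12))^(-11) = (0 2 1)(6 12 9 11 10)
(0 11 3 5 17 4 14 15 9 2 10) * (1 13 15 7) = [11, 13, 10, 5, 14, 17, 6, 1, 8, 2, 0, 3, 12, 15, 7, 9, 16, 4] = (0 11 3 5 17 4 14 7 1 13 15 9 2 10)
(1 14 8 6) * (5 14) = (1 5 14 8 6) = [0, 5, 2, 3, 4, 14, 1, 7, 6, 9, 10, 11, 12, 13, 8]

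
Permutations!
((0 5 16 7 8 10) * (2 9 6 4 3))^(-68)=(0 8 16)(2 6 3 9 4)(5 10 7)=((0 5 16 7 8 10)(2 9 6 4 3))^(-68)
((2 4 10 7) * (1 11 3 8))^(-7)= (1 11 3 8)(2 4 10 7)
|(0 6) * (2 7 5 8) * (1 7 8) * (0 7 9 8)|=8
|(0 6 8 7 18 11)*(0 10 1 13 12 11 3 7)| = 15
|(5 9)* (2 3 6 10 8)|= 10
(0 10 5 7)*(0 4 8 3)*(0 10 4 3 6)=(0 4 8 6)(3 10 5 7)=[4, 1, 2, 10, 8, 7, 0, 3, 6, 9, 5]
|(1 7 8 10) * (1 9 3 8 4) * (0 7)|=4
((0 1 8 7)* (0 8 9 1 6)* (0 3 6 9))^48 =((0 9 1)(3 6)(7 8))^48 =(9)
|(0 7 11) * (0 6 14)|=5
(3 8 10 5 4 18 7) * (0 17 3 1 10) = (0 17 3 8)(1 10 5 4 18 7) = [17, 10, 2, 8, 18, 4, 6, 1, 0, 9, 5, 11, 12, 13, 14, 15, 16, 3, 7]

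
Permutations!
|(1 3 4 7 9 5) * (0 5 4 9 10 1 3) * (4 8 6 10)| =|(0 5 3 9 8 6 10 1)(4 7)| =8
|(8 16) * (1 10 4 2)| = 4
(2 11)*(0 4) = (0 4)(2 11) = [4, 1, 11, 3, 0, 5, 6, 7, 8, 9, 10, 2]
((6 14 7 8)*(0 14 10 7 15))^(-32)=(0 14 15)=((0 14 15)(6 10 7 8))^(-32)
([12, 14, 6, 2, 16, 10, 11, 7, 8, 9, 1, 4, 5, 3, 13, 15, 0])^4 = (0 1 2 16 10 3 4 5 13 11 12 14 6)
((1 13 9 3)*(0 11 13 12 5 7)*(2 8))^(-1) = (0 7 5 12 1 3 9 13 11)(2 8)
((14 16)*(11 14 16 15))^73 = (16)(11 14 15)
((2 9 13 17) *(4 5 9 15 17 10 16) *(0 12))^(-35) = ((0 12)(2 15 17)(4 5 9 13 10 16))^(-35) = (0 12)(2 15 17)(4 5 9 13 10 16)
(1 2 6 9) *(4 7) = (1 2 6 9)(4 7) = [0, 2, 6, 3, 7, 5, 9, 4, 8, 1]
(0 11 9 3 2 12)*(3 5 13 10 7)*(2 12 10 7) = (0 11 9 5 13 7 3 12)(2 10) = [11, 1, 10, 12, 4, 13, 6, 3, 8, 5, 2, 9, 0, 7]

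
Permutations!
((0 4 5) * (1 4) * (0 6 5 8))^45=(0 1 4 8)(5 6)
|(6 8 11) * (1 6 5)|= |(1 6 8 11 5)|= 5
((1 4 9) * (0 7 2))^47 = ((0 7 2)(1 4 9))^47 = (0 2 7)(1 9 4)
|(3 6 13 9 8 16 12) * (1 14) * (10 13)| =|(1 14)(3 6 10 13 9 8 16 12)| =8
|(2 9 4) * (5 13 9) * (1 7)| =|(1 7)(2 5 13 9 4)| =10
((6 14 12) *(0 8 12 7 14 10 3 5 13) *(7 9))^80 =((0 8 12 6 10 3 5 13)(7 14 9))^80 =(7 9 14)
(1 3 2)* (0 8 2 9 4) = (0 8 2 1 3 9 4) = [8, 3, 1, 9, 0, 5, 6, 7, 2, 4]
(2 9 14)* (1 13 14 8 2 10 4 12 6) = [0, 13, 9, 3, 12, 5, 1, 7, 2, 8, 4, 11, 6, 14, 10] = (1 13 14 10 4 12 6)(2 9 8)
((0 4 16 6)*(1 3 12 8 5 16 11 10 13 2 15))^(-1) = (0 6 16 5 8 12 3 1 15 2 13 10 11 4)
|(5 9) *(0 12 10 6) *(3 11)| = 4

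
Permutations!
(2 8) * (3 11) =[0, 1, 8, 11, 4, 5, 6, 7, 2, 9, 10, 3] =(2 8)(3 11)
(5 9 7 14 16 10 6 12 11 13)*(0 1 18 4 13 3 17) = (0 1 18 4 13 5 9 7 14 16 10 6 12 11 3 17) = [1, 18, 2, 17, 13, 9, 12, 14, 8, 7, 6, 3, 11, 5, 16, 15, 10, 0, 4]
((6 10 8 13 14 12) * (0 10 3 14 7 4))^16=((0 10 8 13 7 4)(3 14 12 6))^16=(14)(0 7 8)(4 13 10)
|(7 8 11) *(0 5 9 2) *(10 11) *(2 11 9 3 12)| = 5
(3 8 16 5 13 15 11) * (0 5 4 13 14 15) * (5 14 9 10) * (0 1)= [14, 0, 2, 8, 13, 9, 6, 7, 16, 10, 5, 3, 12, 1, 15, 11, 4]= (0 14 15 11 3 8 16 4 13 1)(5 9 10)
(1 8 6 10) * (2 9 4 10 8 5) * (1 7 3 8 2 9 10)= (1 5 9 4)(2 10 7 3 8 6)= [0, 5, 10, 8, 1, 9, 2, 3, 6, 4, 7]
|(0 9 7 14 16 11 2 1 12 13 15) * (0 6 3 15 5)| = 33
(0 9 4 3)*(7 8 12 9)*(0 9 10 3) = (0 7 8 12 10 3 9 4) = [7, 1, 2, 9, 0, 5, 6, 8, 12, 4, 3, 11, 10]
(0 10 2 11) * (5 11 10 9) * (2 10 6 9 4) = (0 4 2 6 9 5 11) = [4, 1, 6, 3, 2, 11, 9, 7, 8, 5, 10, 0]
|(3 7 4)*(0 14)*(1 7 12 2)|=|(0 14)(1 7 4 3 12 2)|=6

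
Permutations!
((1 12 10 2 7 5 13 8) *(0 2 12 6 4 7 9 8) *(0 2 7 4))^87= (0 8 13)(1 2 7)(5 6 9)(10 12)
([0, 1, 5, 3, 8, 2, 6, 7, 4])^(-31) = (2 5)(4 8)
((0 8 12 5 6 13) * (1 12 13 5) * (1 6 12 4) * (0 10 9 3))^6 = (13)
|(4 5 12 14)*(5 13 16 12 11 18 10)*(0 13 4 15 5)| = 10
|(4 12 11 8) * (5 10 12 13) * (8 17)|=8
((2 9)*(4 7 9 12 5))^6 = ((2 12 5 4 7 9))^6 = (12)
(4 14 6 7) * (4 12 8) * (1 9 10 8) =[0, 9, 2, 3, 14, 5, 7, 12, 4, 10, 8, 11, 1, 13, 6] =(1 9 10 8 4 14 6 7 12)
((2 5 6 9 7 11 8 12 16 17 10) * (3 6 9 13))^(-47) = (2 7 12 10 9 8 17 5 11 16)(3 6 13)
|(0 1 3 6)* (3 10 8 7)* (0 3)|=10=|(0 1 10 8 7)(3 6)|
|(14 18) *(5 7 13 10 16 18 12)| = 8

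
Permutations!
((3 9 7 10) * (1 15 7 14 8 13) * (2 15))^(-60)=(15)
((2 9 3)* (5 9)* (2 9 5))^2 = ((3 9))^2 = (9)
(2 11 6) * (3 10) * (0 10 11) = (0 10 3 11 6 2) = [10, 1, 0, 11, 4, 5, 2, 7, 8, 9, 3, 6]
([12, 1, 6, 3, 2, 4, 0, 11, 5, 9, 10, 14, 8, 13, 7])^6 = [6, 1, 4, 3, 5, 8, 2, 7, 12, 9, 10, 11, 0, 13, 14]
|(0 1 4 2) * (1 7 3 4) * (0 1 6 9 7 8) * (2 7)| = 12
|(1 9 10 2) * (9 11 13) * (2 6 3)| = |(1 11 13 9 10 6 3 2)| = 8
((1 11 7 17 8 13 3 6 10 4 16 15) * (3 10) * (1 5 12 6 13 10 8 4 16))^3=((1 11 7 17 4)(3 13 8 10 16 15 5 12 6))^3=(1 17 11 4 7)(3 10 5)(6 8 15)(12 13 16)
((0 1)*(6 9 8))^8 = ((0 1)(6 9 8))^8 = (6 8 9)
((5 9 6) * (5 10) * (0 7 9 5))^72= (0 9 10 7 6)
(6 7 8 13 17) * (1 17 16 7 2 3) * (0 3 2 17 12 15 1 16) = (0 3 16 7 8 13)(1 12 15)(6 17) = [3, 12, 2, 16, 4, 5, 17, 8, 13, 9, 10, 11, 15, 0, 14, 1, 7, 6]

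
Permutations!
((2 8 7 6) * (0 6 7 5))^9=(0 5 8 2 6)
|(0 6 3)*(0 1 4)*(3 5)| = 6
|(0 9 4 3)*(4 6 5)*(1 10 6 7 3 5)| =|(0 9 7 3)(1 10 6)(4 5)| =12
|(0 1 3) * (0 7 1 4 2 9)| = |(0 4 2 9)(1 3 7)| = 12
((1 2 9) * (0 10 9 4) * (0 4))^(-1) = ((0 10 9 1 2))^(-1) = (0 2 1 9 10)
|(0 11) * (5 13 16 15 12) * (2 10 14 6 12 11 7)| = |(0 7 2 10 14 6 12 5 13 16 15 11)| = 12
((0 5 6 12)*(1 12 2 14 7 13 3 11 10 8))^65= ((0 5 6 2 14 7 13 3 11 10 8 1 12))^65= (14)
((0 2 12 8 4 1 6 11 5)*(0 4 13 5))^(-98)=((0 2 12 8 13 5 4 1 6 11))^(-98)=(0 12 13 4 6)(1 11 2 8 5)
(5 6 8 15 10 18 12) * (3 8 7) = [0, 1, 2, 8, 4, 6, 7, 3, 15, 9, 18, 11, 5, 13, 14, 10, 16, 17, 12] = (3 8 15 10 18 12 5 6 7)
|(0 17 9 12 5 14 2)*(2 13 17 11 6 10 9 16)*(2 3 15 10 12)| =14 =|(0 11 6 12 5 14 13 17 16 3 15 10 9 2)|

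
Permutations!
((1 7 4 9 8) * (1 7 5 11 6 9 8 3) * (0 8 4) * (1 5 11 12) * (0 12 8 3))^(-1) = (0 9 6 11 1 12 7 8 5 3)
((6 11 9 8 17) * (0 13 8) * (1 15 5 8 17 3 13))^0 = ((0 1 15 5 8 3 13 17 6 11 9))^0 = (17)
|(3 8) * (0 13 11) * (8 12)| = 3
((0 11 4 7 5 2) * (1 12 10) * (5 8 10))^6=(0 1 4 5 8)(2 10 11 12 7)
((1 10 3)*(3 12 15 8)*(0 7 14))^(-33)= ((0 7 14)(1 10 12 15 8 3))^(-33)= (1 15)(3 12)(8 10)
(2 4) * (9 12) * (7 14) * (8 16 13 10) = (2 4)(7 14)(8 16 13 10)(9 12) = [0, 1, 4, 3, 2, 5, 6, 14, 16, 12, 8, 11, 9, 10, 7, 15, 13]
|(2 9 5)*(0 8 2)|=5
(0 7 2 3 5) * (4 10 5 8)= (0 7 2 3 8 4 10 5)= [7, 1, 3, 8, 10, 0, 6, 2, 4, 9, 5]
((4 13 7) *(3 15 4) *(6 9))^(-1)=(3 7 13 4 15)(6 9)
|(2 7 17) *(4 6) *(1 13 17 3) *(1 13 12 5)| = |(1 12 5)(2 7 3 13 17)(4 6)| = 30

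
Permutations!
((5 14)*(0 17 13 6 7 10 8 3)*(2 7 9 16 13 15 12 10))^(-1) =((0 17 15 12 10 8 3)(2 7)(5 14)(6 9 16 13))^(-1) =(0 3 8 10 12 15 17)(2 7)(5 14)(6 13 16 9)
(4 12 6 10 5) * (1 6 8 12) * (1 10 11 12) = [0, 6, 2, 3, 10, 4, 11, 7, 1, 9, 5, 12, 8] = (1 6 11 12 8)(4 10 5)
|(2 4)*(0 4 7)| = 4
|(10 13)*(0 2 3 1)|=|(0 2 3 1)(10 13)|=4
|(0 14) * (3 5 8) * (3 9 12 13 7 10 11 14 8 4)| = |(0 8 9 12 13 7 10 11 14)(3 5 4)| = 9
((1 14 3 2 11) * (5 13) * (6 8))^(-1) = ((1 14 3 2 11)(5 13)(6 8))^(-1) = (1 11 2 3 14)(5 13)(6 8)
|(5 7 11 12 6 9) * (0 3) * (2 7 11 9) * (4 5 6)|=4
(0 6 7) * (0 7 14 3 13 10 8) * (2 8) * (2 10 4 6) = [2, 1, 8, 13, 6, 5, 14, 7, 0, 9, 10, 11, 12, 4, 3] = (0 2 8)(3 13 4 6 14)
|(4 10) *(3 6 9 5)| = 4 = |(3 6 9 5)(4 10)|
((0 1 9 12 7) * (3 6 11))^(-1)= (0 7 12 9 1)(3 11 6)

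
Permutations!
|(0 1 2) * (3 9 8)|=3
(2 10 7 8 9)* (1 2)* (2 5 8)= (1 5 8 9)(2 10 7)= [0, 5, 10, 3, 4, 8, 6, 2, 9, 1, 7]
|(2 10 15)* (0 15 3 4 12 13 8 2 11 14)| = 28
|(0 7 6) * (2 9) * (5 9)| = |(0 7 6)(2 5 9)| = 3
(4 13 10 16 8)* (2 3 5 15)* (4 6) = [0, 1, 3, 5, 13, 15, 4, 7, 6, 9, 16, 11, 12, 10, 14, 2, 8] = (2 3 5 15)(4 13 10 16 8 6)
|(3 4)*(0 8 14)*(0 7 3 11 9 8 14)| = 8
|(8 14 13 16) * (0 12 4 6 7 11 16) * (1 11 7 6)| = |(0 12 4 1 11 16 8 14 13)| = 9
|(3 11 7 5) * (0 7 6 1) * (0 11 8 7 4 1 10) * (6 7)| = |(0 4 1 11 7 5 3 8 6 10)| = 10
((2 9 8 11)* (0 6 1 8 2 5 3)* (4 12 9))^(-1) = (0 3 5 11 8 1 6)(2 9 12 4)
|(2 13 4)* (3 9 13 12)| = |(2 12 3 9 13 4)| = 6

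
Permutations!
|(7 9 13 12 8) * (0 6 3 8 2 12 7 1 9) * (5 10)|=|(0 6 3 8 1 9 13 7)(2 12)(5 10)|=8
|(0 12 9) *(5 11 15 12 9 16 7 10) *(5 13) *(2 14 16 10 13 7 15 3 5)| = |(0 9)(2 14 16 15 12 10 7 13)(3 5 11)| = 24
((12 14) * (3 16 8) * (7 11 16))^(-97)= ((3 7 11 16 8)(12 14))^(-97)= (3 16 7 8 11)(12 14)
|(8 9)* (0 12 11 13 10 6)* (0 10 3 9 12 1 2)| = 6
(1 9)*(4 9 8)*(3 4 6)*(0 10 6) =(0 10 6 3 4 9 1 8) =[10, 8, 2, 4, 9, 5, 3, 7, 0, 1, 6]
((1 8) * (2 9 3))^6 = (9)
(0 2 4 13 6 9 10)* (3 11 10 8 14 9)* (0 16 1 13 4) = (0 2)(1 13 6 3 11 10 16)(8 14 9) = [2, 13, 0, 11, 4, 5, 3, 7, 14, 8, 16, 10, 12, 6, 9, 15, 1]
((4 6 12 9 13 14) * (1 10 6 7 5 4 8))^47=((1 10 6 12 9 13 14 8)(4 7 5))^47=(1 8 14 13 9 12 6 10)(4 5 7)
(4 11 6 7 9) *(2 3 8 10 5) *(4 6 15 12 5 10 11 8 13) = (2 3 13 4 8 11 15 12 5)(6 7 9) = [0, 1, 3, 13, 8, 2, 7, 9, 11, 6, 10, 15, 5, 4, 14, 12]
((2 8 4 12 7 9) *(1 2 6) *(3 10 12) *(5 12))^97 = (1 9 12 10 4 2 6 7 5 3 8)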